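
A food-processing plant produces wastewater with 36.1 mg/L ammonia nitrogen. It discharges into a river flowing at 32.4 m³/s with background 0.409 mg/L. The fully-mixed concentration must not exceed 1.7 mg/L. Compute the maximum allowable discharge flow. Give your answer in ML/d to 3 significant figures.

105 ML/d

Mass balance at complete mixing: C_std·(Q_w + Q_r) = Q_w·C_e + Q_r·C_b.
Rearranging, Q_w = Q_r·(C_std − C_b)/(C_e − C_std) = 32.4·(1.7 − 0.409) / (36.1 − 1.7) = 1.216 m³/s.
= 105.1 ML/d.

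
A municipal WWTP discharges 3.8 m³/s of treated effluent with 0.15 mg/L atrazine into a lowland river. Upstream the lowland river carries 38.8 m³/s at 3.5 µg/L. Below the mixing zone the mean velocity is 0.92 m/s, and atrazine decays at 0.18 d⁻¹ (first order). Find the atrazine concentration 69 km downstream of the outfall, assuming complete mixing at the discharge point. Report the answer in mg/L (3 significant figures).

0.0142 mg/L

3.5 µg/L = 0.0035 mg/L.
After complete mixing, C₀ = (3.8·0.15 + 38.8·0.0035) / 42.6 = 0.01657 mg/L.
Travel time t = 6.9e+04 m / 0.92 m/s = 7.5e+04 s = 0.8681 d.
C = 0.01657·exp(−0.18·0.8681) = 0.01657·0.8553 = 0.01417 mg/L.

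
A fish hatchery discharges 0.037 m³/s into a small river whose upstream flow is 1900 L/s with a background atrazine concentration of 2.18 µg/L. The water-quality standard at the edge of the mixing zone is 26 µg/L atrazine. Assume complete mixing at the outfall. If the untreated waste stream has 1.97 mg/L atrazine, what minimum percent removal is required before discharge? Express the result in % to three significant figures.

1900 L/s = 1.9 m³/s.
2.18 µg/L = 0.00218 mg/L.
26 µg/L = 0.026 mg/L.
Mass balance: 0.026·1.937 = 0.037·Cₑ + 1.9·0.00218.
Cₑ = (0.05036 − 0.004142) / 0.037 = 1.249 mg/L.
Required removal = 1 − 1.249/1.97 = 36.59 %.

36.6 %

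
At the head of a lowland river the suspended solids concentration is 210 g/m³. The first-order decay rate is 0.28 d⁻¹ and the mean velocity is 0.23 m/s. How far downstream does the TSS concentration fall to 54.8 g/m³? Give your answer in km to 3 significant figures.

95.3 km

From C = C₀·e^(−kt), t = ln(C₀/C)/k = ln(210/54.8)/0.28 = 1.343/0.28 = 4.798 d.
Distance = v·t = 0.23 m/s × 4.145e+05 s = 9.534e+04 m = 95.34 km.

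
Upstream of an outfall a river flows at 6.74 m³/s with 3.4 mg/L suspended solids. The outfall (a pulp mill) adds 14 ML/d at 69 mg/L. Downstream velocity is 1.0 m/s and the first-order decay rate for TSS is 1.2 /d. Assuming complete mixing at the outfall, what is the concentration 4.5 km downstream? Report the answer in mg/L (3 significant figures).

4.64 mg/L

14 ML/d = 0.162 m³/s.
After complete mixing, C₀ = (0.162·69 + 6.74·3.4) / 6.902 = 4.94 mg/L.
Travel time t = 4500 m / 1.0 m/s = 4500 s = 0.05208 d.
C = 4.94·exp(−1.2·0.05208) = 4.94·0.9394 = 4.641 mg/L.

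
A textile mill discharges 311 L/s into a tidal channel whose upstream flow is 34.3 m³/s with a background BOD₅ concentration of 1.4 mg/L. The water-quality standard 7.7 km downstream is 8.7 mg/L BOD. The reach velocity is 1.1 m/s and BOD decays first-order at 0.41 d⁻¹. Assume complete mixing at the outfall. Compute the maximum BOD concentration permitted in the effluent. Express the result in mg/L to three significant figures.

847 mg/L

311 L/s = 0.311 m³/s.
Travel time to the compliance point: t = 7700/1.1 = 7000 s = 0.08102 d; decay factor exp(−0.41·0.08102) = 0.9673.
So the concentration just after mixing may be at most 8.7/0.9673 = 8.994 mg/L.
Mass balance: 8.994·34.61 = 0.311·Cₑ + 34.3·1.4.
Cₑ = (311.3 − 48.02) / 0.311 = 846.5 mg/L.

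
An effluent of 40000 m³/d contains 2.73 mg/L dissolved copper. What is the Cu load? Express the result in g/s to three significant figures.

40000 m³/d = 0.463 m³/s.
Mass flux = Q·C = 0.463 m³/s × 2.73 g/m³ = 1.264 g/s.

1.26 g/s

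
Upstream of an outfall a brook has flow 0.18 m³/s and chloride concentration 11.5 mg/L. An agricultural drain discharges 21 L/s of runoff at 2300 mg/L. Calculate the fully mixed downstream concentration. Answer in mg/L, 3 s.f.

251 mg/L

21 L/s = 0.021 m³/s.
By mass balance at complete mixing, C = (0.021·2300 + 0.18·11.5) / (0.021 + 0.18) = 50.37/0.201 = 250.6 mg/L.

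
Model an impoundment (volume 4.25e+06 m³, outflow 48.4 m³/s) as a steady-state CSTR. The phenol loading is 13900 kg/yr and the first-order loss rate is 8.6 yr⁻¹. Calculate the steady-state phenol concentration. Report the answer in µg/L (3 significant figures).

8.89 µg/L

Outflow Q = 48.4 m³/s × 3.156e+07 s/yr = 1.527e+09 m³/yr.
Steady-state CSTR mass balance: W = Q·C + k·V·C, so C = W/(Q + kV).
Q + kV = 1.527e+09 + 8.6·4.25e+06 = 1.564e+09 m³/yr.
C = 13900/1.564e+09 = 8.888e-06 kg/m³ = 0.008888 mg/L = 8.888 µg/L.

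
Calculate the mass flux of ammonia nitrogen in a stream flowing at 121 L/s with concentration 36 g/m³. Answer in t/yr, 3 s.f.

121 L/s = 0.121 m³/s.
Mass flux = Q·C = 0.121 m³/s × 36 g/m³ = 4.356 g/s.
= 4.356 g/s × 31.56 = 137.5 t/yr.

137 t/yr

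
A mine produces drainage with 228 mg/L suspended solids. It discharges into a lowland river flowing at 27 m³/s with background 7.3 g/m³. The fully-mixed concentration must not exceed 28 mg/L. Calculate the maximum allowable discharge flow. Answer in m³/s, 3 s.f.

2.79 m³/s

Mass balance at complete mixing: C_std·(Q_w + Q_r) = Q_w·C_e + Q_r·C_b.
Rearranging, Q_w = Q_r·(C_std − C_b)/(C_e − C_std) = 27·(28 − 7.3) / (228 − 28) = 2.794 m³/s.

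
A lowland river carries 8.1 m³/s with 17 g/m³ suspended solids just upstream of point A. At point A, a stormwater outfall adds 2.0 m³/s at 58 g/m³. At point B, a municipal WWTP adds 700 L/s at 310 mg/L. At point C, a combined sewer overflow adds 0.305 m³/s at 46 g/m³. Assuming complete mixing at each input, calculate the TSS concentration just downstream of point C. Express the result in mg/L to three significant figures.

After input A: C = (8.1·17 + 2·58) / 10.1 = 25.12 mg/L.
700 L/s = 0.7 m³/s.
After input B: C = (10.1·25.12 + 0.7·310) / 10.8 = 43.58 mg/L.
After input C: C = (10.8·43.58 + 0.305·46) / 11.1 = 43.65 mg/L.

43.6 mg/L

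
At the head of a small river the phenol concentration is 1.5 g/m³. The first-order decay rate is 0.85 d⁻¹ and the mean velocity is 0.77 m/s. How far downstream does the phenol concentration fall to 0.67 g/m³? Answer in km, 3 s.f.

63.1 km

From C = C₀·e^(−kt), t = ln(C₀/C)/k = ln(1.5/0.67)/0.85 = 0.8059/0.85 = 0.9482 d.
Distance = v·t = 0.77 m/s × 8.192e+04 s = 6.308e+04 m = 63.08 km.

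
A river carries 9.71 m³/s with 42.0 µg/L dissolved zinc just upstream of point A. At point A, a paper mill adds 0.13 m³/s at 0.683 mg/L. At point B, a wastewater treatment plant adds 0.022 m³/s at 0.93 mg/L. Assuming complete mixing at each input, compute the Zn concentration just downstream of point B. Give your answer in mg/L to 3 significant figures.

0.0524 mg/L

42.0 µg/L = 0.042 mg/L.
After input A: C = (9.71·0.042 + 0.13·0.683) / 9.84 = 0.05047 mg/L.
After input B: C = (9.84·0.05047 + 0.022·0.93) / 9.862 = 0.05243 mg/L.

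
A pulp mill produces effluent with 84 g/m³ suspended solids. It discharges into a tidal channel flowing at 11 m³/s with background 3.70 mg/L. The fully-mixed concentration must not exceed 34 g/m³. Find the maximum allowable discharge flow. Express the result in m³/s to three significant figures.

6.67 m³/s

Mass balance at complete mixing: C_std·(Q_w + Q_r) = Q_w·C_e + Q_r·C_b.
Rearranging, Q_w = Q_r·(C_std − C_b)/(C_e − C_std) = 11·(34 − 3.7) / (84 − 34) = 6.666 m³/s.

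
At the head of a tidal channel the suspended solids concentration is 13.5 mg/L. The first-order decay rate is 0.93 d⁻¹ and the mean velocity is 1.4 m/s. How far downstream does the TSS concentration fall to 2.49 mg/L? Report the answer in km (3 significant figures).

From C = C₀·e^(−kt), t = ln(C₀/C)/k = ln(13.5/2.49)/0.93 = 1.69/0.93 = 1.818 d.
Distance = v·t = 1.4 m/s × 1.57e+05 s = 2.199e+05 m = 219.9 km.

220 km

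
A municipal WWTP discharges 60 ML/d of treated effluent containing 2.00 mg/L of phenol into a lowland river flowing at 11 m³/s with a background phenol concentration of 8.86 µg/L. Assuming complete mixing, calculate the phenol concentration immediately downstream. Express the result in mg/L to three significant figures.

0.127 mg/L

60 ML/d = 0.6944 m³/s.
8.86 µg/L = 0.00886 mg/L.
By mass balance at complete mixing, C = (0.6944·2 + 11·0.00886) / (0.6944 + 11) = 1.486/11.69 = 0.1271 mg/L.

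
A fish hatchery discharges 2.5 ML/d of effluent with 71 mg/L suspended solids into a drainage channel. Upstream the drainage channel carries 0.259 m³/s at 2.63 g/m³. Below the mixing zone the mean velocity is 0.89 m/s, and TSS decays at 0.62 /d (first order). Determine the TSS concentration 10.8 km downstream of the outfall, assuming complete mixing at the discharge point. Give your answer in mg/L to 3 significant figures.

8.71 mg/L

2.5 ML/d = 0.02894 m³/s.
After complete mixing, C₀ = (0.02894·71 + 0.259·2.63) / 0.2879 = 9.501 mg/L.
Travel time t = 1.08e+04 m / 0.89 m/s = 1.213e+04 s = 0.1404 d.
C = 9.501·exp(−0.62·0.1404) = 9.501·0.9166 = 8.708 mg/L.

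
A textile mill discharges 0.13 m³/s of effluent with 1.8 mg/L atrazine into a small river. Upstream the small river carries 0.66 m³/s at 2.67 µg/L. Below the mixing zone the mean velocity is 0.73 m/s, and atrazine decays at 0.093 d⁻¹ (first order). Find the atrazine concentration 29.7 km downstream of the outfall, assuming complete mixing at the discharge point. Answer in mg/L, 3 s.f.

0.286 mg/L

2.67 µg/L = 0.00267 mg/L.
After complete mixing, C₀ = (0.13·1.8 + 0.66·0.00267) / 0.79 = 0.2984 mg/L.
Travel time t = 2.97e+04 m / 0.73 m/s = 4.068e+04 s = 0.4709 d.
C = 0.2984·exp(−0.093·0.4709) = 0.2984·0.9572 = 0.2856 mg/L.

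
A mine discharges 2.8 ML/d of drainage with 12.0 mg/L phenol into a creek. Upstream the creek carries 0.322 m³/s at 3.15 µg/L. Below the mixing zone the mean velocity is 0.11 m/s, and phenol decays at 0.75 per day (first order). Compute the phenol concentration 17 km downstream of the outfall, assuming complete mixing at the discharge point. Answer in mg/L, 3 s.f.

2.8 ML/d = 0.03241 m³/s.
3.15 µg/L = 0.00315 mg/L.
After complete mixing, C₀ = (0.03241·12 + 0.322·0.00315) / 0.3544 = 1.1 mg/L.
Travel time t = 1.7e+04 m / 0.11 m/s = 1.545e+05 s = 1.789 d.
C = 1.1·exp(−0.75·1.789) = 1.1·0.2614 = 0.2876 mg/L.

0.288 mg/L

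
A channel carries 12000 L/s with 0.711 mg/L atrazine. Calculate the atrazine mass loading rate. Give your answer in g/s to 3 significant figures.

8.53 g/s

12000 L/s = 12 m³/s.
Mass flux = Q·C = 12 m³/s × 0.711 g/m³ = 8.532 g/s.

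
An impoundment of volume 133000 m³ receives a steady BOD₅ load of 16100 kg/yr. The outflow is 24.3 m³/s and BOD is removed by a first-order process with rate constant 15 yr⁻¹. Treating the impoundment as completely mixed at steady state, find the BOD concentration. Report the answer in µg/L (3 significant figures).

Outflow Q = 24.3 m³/s × 3.156e+07 s/yr = 7.668e+08 m³/yr.
Steady-state CSTR mass balance: W = Q·C + k·V·C, so C = W/(Q + kV).
Q + kV = 7.668e+08 + 15·133000 = 7.688e+08 m³/yr.
C = 16100/7.688e+08 = 2.094e-05 kg/m³ = 0.02094 mg/L = 20.94 µg/L.

20.9 µg/L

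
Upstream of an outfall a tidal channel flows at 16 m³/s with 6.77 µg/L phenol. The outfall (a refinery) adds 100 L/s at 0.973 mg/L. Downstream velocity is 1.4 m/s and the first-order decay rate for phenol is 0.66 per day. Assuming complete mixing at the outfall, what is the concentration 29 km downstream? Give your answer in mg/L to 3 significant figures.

0.0109 mg/L

100 L/s = 0.1 m³/s.
6.77 µg/L = 0.00677 mg/L.
After complete mixing, C₀ = (0.1·0.973 + 16·0.00677) / 16.1 = 0.01277 mg/L.
Travel time t = 2.9e+04 m / 1.4 m/s = 2.071e+04 s = 0.2397 d.
C = 0.01277·exp(−0.66·0.2397) = 0.01277·0.8536 = 0.0109 mg/L.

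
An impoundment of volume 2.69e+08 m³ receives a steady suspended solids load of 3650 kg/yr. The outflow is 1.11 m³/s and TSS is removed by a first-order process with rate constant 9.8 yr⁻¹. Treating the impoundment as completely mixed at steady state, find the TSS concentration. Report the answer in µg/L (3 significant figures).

Outflow Q = 1.11 m³/s × 3.156e+07 s/yr = 3.503e+07 m³/yr.
Steady-state CSTR mass balance: W = Q·C + k·V·C, so C = W/(Q + kV).
Q + kV = 3.503e+07 + 9.8·2.69e+08 = 2.671e+09 m³/yr.
C = 3650/2.671e+09 = 1.366e-06 kg/m³ = 0.001366 mg/L = 1.366 µg/L.

1.37 µg/L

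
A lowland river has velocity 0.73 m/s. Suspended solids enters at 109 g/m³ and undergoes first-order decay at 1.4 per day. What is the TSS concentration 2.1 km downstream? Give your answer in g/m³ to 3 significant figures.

Travel time t = 2.1 km / 0.73 m/s = 2100/0.73 = 2877 s = 0.0333 d.
First-order decay: C = 109·exp(−1.4·0.0333) = 109·0.9545 = 104 g/m³.

104 g/m³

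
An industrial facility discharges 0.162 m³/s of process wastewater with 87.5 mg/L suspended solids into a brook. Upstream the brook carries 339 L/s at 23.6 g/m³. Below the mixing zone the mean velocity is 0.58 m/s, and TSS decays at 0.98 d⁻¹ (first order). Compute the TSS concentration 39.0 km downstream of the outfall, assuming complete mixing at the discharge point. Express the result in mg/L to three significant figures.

339 L/s = 0.339 m³/s.
After complete mixing, C₀ = (0.162·87.5 + 0.339·23.6) / 0.501 = 44.26 mg/L.
Travel time t = 3.9e+04 m / 0.58 m/s = 6.724e+04 s = 0.7783 d.
C = 44.26·exp(−0.98·0.7783) = 44.26·0.4664 = 20.64 mg/L.

20.6 mg/L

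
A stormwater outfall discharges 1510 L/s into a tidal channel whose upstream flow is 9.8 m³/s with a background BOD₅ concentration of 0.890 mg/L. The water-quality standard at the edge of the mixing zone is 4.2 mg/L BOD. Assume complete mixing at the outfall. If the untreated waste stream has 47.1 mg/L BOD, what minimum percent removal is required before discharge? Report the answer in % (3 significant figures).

1510 L/s = 1.51 m³/s.
Mass balance: 4.2·11.31 = 1.51·Cₑ + 9.8·0.89.
Cₑ = (47.5 − 8.722) / 1.51 = 25.68 mg/L.
Required removal = 1 − 25.68/47.1 = 45.47 %.

45.5 %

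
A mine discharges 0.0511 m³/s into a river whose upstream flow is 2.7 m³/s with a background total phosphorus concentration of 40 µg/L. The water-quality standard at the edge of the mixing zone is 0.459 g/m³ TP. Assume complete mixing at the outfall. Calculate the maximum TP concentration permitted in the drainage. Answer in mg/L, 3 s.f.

40 µg/L = 0.04 mg/L.
Mass balance: 0.459·2.751 = 0.0511·Cₑ + 2.7·0.04.
Cₑ = (1.263 − 0.108) / 0.0511 = 22.6 mg/L.

22.6 mg/L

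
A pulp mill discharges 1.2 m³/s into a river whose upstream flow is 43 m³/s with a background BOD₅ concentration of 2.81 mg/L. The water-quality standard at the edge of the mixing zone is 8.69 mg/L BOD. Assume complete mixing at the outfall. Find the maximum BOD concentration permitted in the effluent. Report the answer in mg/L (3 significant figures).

219 mg/L

Mass balance: 8.69·44.2 = 1.2·Cₑ + 43·2.81.
Cₑ = (384.1 − 120.8) / 1.2 = 219.4 mg/L.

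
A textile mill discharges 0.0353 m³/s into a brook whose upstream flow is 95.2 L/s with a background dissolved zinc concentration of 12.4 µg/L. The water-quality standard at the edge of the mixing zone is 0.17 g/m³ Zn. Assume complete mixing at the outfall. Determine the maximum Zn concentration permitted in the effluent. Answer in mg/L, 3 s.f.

0.595 mg/L

95.2 L/s = 0.0952 m³/s.
12.4 µg/L = 0.0124 mg/L.
Mass balance: 0.17·0.1305 = 0.0353·Cₑ + 0.0952·0.0124.
Cₑ = (0.02219 − 0.00118) / 0.0353 = 0.595 mg/L.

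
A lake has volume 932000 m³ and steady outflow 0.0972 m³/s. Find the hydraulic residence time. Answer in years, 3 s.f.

0.304 yr

Q = 0.0972 m³/s × 3.156e+07 s/yr = 3.067e+06 m³/yr.
Hydraulic residence time τ = V/Q = 932000/3.067e+06 = 0.3038 yr.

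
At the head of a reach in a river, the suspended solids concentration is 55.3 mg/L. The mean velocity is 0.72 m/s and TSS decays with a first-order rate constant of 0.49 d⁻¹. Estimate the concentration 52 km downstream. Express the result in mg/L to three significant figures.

Travel time t = 52 km / 0.72 m/s = 5.2e+04/0.72 = 7.222e+04 s = 0.8359 d.
First-order decay: C = 55.3·exp(−0.49·0.8359) = 55.3·0.6639 = 36.71 mg/L.

36.7 mg/L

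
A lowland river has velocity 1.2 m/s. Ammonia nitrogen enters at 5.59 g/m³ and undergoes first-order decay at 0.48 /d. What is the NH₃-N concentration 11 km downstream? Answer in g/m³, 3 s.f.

5.31 g/m³

Travel time t = 11 km / 1.2 m/s = 1.1e+04/1.2 = 9167 s = 0.1061 d.
First-order decay: C = 5.59·exp(−0.48·0.1061) = 5.59·0.9503 = 5.312 g/m³.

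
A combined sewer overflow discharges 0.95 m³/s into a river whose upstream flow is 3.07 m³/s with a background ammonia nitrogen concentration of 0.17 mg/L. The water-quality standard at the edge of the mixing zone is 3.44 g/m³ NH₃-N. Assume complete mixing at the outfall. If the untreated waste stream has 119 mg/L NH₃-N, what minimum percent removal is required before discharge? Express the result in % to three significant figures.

88.2 %

Mass balance: 3.44·4.02 = 0.95·Cₑ + 3.07·0.17.
Cₑ = (13.83 − 0.5219) / 0.95 = 14.01 mg/L.
Required removal = 1 − 14.01/119 = 88.23 %.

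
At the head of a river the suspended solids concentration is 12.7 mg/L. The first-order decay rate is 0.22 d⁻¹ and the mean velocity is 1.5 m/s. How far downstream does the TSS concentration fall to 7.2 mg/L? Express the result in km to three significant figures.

From C = C₀·e^(−kt), t = ln(C₀/C)/k = ln(12.7/7.2)/0.22 = 0.5675/0.22 = 2.58 d.
Distance = v·t = 1.5 m/s × 2.229e+05 s = 3.343e+05 m = 334.3 km.

334 km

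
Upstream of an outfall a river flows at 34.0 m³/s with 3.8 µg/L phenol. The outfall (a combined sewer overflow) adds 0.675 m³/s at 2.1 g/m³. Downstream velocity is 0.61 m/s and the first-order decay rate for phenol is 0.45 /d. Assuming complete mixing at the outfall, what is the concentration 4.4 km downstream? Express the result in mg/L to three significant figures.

3.8 µg/L = 0.0038 mg/L.
After complete mixing, C₀ = (0.675·2.1 + 34·0.0038) / 34.67 = 0.04461 mg/L.
Travel time t = 4400 m / 0.61 m/s = 7213 s = 0.08349 d.
C = 0.04461·exp(−0.45·0.08349) = 0.04461·0.9631 = 0.04296 mg/L.

0.0430 mg/L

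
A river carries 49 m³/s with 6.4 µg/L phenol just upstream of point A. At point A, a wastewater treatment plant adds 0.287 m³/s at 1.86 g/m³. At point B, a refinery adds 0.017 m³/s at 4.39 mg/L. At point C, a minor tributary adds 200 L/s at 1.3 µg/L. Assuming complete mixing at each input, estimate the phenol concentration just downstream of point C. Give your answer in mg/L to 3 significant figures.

6.4 µg/L = 0.0064 mg/L.
After input A: C = (49·0.0064 + 0.287·1.86) / 49.29 = 0.01719 mg/L.
After input B: C = (49.29·0.01719 + 0.017·4.39) / 49.3 = 0.0187 mg/L.
200 L/s = 0.2 m³/s.
1.3 µg/L = 0.0013 mg/L.
After input C: C = (49.3·0.0187 + 0.2·0.0013) / 49.5 = 0.01863 mg/L.

0.0186 mg/L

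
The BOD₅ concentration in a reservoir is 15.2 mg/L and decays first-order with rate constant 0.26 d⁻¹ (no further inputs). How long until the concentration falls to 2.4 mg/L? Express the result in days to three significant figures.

7.10 d

t = ln(C₀/C)/k = ln(15.2/2.4)/0.26 = 1.846/0.26 = 7.099 d.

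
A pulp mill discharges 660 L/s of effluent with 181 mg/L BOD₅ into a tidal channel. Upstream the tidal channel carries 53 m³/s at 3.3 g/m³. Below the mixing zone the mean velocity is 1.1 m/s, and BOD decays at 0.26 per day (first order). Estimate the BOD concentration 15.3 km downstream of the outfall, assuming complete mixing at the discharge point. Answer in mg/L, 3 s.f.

660 L/s = 0.66 m³/s.
After complete mixing, C₀ = (0.66·181 + 53·3.3) / 53.66 = 5.486 mg/L.
Travel time t = 1.53e+04 m / 1.1 m/s = 1.391e+04 s = 0.161 d.
C = 5.486·exp(−0.26·0.161) = 5.486·0.959 = 5.261 mg/L.

5.26 mg/L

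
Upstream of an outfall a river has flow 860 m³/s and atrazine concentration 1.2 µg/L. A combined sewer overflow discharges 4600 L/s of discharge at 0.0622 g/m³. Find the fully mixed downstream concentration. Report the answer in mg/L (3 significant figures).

0.00152 mg/L

4600 L/s = 4.6 m³/s.
1.2 µg/L = 0.0012 mg/L.
Conservation of mass across the mixing zone: C = (4.6·0.0622 + 860·0.0012) / (4.6 + 860) = 1.318/864.6 = 0.001525 mg/L.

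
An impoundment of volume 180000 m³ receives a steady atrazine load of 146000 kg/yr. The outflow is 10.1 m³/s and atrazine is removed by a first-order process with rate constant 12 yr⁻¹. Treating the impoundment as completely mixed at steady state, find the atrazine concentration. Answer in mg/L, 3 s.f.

Outflow Q = 10.1 m³/s × 3.156e+07 s/yr = 3.187e+08 m³/yr.
Steady-state CSTR mass balance: W = Q·C + k·V·C, so C = W/(Q + kV).
Q + kV = 3.187e+08 + 12·180000 = 3.209e+08 m³/yr.
C = 146000/3.209e+08 = 0.000455 kg/m³ = 0.455 mg/L.

0.455 mg/L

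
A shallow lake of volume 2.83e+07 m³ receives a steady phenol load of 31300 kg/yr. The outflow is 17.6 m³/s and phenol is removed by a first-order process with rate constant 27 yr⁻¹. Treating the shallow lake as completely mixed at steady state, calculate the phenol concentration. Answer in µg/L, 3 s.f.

Outflow Q = 17.6 m³/s × 3.156e+07 s/yr = 5.554e+08 m³/yr.
Steady-state CSTR mass balance: W = Q·C + k·V·C, so C = W/(Q + kV).
Q + kV = 5.554e+08 + 27·2.83e+07 = 1.32e+09 m³/yr.
C = 31300/1.32e+09 = 2.372e-05 kg/m³ = 0.02372 mg/L = 23.72 µg/L.

23.7 µg/L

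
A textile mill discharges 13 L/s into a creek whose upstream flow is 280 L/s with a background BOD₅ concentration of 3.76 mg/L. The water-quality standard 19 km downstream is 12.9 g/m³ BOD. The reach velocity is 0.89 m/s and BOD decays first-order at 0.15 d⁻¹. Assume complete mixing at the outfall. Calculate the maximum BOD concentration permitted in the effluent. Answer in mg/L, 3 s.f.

221 mg/L

13 L/s = 0.013 m³/s.
280 L/s = 0.28 m³/s.
Travel time to the compliance point: t = 1.9e+04/0.89 = 2.135e+04 s = 0.2471 d; decay factor exp(−0.15·0.2471) = 0.9636.
So the concentration just after mixing may be at most 12.9/0.9636 = 13.39 mg/L.
Mass balance: 13.39·0.293 = 0.013·Cₑ + 0.28·3.76.
Cₑ = (3.922 − 1.053) / 0.013 = 220.7 mg/L.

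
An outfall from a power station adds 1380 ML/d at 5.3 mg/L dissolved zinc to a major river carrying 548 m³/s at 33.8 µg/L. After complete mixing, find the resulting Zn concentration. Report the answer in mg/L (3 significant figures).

1380 ML/d = 15.97 m³/s.
33.8 µg/L = 0.0338 mg/L.
Flow-weighted mixing gives C = (15.97·5.3 + 548·0.0338) / (15.97 + 548) = 103.2/564 = 0.1829 mg/L.

0.183 mg/L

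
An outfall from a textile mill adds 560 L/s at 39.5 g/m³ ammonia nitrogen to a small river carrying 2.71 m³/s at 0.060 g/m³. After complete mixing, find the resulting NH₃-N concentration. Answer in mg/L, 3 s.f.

560 L/s = 0.56 m³/s.
By mass balance at complete mixing, C = (0.56·39.5 + 2.71·0.06) / (0.56 + 2.71) = 22.28/3.27 = 6.814 mg/L.

6.81 mg/L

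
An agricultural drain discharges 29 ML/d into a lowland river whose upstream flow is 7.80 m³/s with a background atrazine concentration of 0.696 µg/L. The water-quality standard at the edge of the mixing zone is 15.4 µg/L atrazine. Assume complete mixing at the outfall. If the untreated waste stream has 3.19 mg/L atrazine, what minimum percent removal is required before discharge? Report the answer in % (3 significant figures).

88.8 %

29 ML/d = 0.3356 m³/s.
0.696 µg/L = 0.000696 mg/L.
15.4 µg/L = 0.0154 mg/L.
Mass balance: 0.0154·8.136 = 0.3356·Cₑ + 7.8·0.000696.
Cₑ = (0.1253 − 0.005429) / 0.3356 = 0.3571 mg/L.
Required removal = 1 − 0.3571/3.19 = 88.81 %.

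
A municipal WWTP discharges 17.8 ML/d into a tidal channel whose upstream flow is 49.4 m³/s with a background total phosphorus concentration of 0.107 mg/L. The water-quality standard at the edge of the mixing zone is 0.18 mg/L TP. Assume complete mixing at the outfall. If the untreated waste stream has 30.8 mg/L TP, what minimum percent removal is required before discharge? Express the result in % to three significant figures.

17.8 ML/d = 0.206 m³/s.
Mass balance: 0.18·49.61 = 0.206·Cₑ + 49.4·0.107.
Cₑ = (8.929 − 5.286) / 0.206 = 17.68 mg/L.
Required removal = 1 − 17.68/30.8 = 42.58 %.

42.6 %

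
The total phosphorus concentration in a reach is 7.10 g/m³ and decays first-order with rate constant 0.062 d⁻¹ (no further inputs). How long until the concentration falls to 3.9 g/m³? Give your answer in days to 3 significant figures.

t = ln(C₀/C)/k = ln(7.10/3.9)/0.062 = 0.5991/0.062 = 9.663 d.

9.66 d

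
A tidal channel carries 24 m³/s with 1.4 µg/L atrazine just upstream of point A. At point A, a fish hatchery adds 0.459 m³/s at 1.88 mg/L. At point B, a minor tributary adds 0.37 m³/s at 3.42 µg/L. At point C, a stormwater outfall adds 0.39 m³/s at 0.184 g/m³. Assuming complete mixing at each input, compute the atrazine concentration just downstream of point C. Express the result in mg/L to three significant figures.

1.4 µg/L = 0.0014 mg/L.
After input A: C = (24·0.0014 + 0.459·1.88) / 24.46 = 0.03665 mg/L.
3.42 µg/L = 0.00342 mg/L.
After input B: C = (24.46·0.03665 + 0.37·0.00342) / 24.83 = 0.03616 mg/L.
After input C: C = (24.83·0.03616 + 0.39·0.184) / 25.22 = 0.03845 mg/L.

0.0384 mg/L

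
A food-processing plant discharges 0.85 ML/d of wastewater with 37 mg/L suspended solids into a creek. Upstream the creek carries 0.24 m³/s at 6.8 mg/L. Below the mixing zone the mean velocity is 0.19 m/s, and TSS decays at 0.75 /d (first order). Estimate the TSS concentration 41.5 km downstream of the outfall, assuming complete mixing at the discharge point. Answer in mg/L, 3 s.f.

1.20 mg/L

0.85 ML/d = 0.009838 m³/s.
After complete mixing, C₀ = (0.009838·37 + 0.24·6.8) / 0.2498 = 7.989 mg/L.
Travel time t = 4.15e+04 m / 0.19 m/s = 2.184e+05 s = 2.528 d.
C = 7.989·exp(−0.75·2.528) = 7.989·0.1502 = 1.2 mg/L.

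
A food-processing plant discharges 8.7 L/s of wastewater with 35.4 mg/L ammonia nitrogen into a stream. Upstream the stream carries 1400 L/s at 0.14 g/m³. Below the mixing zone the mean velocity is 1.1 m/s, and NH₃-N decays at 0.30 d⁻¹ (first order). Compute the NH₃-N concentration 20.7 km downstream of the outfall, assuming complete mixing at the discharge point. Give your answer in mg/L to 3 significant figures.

0.335 mg/L

8.7 L/s = 0.0087 m³/s.
1400 L/s = 1.4 m³/s.
After complete mixing, C₀ = (0.0087·35.4 + 1.4·0.14) / 1.409 = 0.3578 mg/L.
Travel time t = 2.07e+04 m / 1.1 m/s = 1.882e+04 s = 0.2178 d.
C = 0.3578·exp(−0.30·0.2178) = 0.3578·0.9367 = 0.3351 mg/L.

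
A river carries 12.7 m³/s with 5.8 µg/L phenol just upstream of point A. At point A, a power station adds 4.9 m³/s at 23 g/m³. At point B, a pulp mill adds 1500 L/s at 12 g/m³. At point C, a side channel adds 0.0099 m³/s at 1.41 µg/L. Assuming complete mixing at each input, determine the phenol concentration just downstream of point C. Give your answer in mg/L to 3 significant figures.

5.8 µg/L = 0.0058 mg/L.
After input A: C = (12.7·0.0058 + 4.9·23) / 17.6 = 6.408 mg/L.
1500 L/s = 1.5 m³/s.
After input B: C = (17.6·6.408 + 1.5·12) / 19.1 = 6.847 mg/L.
1.41 µg/L = 0.00141 mg/L.
After input C: C = (19.1·6.847 + 0.0099·0.00141) / 19.11 = 6.843 mg/L.

6.84 mg/L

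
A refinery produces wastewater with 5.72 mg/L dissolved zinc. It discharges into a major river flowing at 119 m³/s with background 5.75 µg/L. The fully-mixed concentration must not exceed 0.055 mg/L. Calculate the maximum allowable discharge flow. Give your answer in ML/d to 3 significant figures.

5.75 µg/L = 0.00575 mg/L.
Mass balance at complete mixing: C_std·(Q_w + Q_r) = Q_w·C_e + Q_r·C_b.
Rearranging, Q_w = Q_r·(C_std − C_b)/(C_e − C_std) = 119·(0.055 − 0.00575) / (5.72 − 0.055) = 1.035 m³/s.
= 89.39 ML/d.

89.4 ML/d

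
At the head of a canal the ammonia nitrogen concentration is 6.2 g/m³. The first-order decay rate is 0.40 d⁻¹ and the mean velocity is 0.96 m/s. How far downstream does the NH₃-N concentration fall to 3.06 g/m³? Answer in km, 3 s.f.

146 km

From C = C₀·e^(−kt), t = ln(C₀/C)/k = ln(6.2/3.06)/0.40 = 0.7061/0.40 = 1.765 d.
Distance = v·t = 0.96 m/s × 1.525e+05 s = 1.464e+05 m = 146.4 km.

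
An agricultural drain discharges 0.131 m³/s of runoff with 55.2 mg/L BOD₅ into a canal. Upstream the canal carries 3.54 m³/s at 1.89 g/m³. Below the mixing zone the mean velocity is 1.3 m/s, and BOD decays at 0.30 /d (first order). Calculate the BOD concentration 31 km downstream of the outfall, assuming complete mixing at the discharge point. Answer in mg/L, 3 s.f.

After complete mixing, C₀ = (0.131·55.2 + 3.54·1.89) / 3.671 = 3.792 mg/L.
Travel time t = 3.1e+04 m / 1.3 m/s = 2.385e+04 s = 0.276 d.
C = 3.792·exp(−0.30·0.276) = 3.792·0.9205 = 3.491 mg/L.

3.49 mg/L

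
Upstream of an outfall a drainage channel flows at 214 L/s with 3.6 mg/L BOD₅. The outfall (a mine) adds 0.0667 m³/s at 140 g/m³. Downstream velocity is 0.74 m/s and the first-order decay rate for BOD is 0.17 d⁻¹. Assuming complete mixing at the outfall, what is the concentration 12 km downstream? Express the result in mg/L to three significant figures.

214 L/s = 0.214 m³/s.
After complete mixing, C₀ = (0.0667·140 + 0.214·3.6) / 0.2807 = 36.01 mg/L.
Travel time t = 1.2e+04 m / 0.74 m/s = 1.622e+04 s = 0.1877 d.
C = 36.01·exp(−0.17·0.1877) = 36.01·0.9686 = 34.88 mg/L.

34.9 mg/L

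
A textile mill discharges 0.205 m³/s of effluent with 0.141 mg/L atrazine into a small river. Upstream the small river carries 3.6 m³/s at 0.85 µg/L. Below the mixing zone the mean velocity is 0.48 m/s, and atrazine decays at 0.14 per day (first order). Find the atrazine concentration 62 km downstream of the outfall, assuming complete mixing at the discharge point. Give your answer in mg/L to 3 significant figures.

0.00681 mg/L

0.85 µg/L = 0.00085 mg/L.
After complete mixing, C₀ = (0.205·0.141 + 3.6·0.00085) / 3.805 = 0.008401 mg/L.
Travel time t = 6.2e+04 m / 0.48 m/s = 1.292e+05 s = 1.495 d.
C = 0.008401·exp(−0.14·1.495) = 0.008401·0.8112 = 0.006814 mg/L.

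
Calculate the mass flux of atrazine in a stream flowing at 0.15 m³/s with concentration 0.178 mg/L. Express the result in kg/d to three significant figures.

2.31 kg/d

Mass flux = Q·C = 0.15 m³/s × 0.178 g/m³ = 0.0267 g/s.
= 0.0267 g/s × 86.4 = 2.307 kg/d.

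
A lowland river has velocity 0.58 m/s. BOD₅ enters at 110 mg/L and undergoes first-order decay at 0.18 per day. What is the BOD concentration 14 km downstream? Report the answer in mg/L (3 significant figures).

105 mg/L

Travel time t = 14 km / 0.58 m/s = 1.4e+04/0.58 = 2.414e+04 s = 0.2794 d.
First-order decay: C = 110·exp(−0.18·0.2794) = 110·0.951 = 104.6 mg/L.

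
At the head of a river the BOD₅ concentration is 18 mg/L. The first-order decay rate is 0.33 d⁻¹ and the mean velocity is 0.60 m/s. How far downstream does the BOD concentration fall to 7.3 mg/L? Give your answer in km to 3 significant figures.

142 km

From C = C₀·e^(−kt), t = ln(C₀/C)/k = ln(18/7.3)/0.33 = 0.9025/0.33 = 2.735 d.
Distance = v·t = 0.60 m/s × 2.363e+05 s = 1.418e+05 m = 141.8 km.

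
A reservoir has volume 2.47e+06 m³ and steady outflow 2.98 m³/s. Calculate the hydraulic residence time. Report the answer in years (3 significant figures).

0.0263 yr

Q = 2.98 m³/s × 3.156e+07 s/yr = 9.404e+07 m³/yr.
Hydraulic residence time τ = V/Q = 2.47e+06/9.404e+07 = 0.02626 yr.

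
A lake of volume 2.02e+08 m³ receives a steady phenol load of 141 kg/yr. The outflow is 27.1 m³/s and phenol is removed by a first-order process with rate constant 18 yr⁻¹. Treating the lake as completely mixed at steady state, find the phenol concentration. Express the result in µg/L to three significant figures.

0.0314 µg/L

Outflow Q = 27.1 m³/s × 3.156e+07 s/yr = 8.552e+08 m³/yr.
Steady-state CSTR mass balance: W = Q·C + k·V·C, so C = W/(Q + kV).
Q + kV = 8.552e+08 + 18·2.02e+08 = 4.491e+09 m³/yr.
C = 141/4.491e+09 = 3.139e-08 kg/m³ = 3.139e-05 mg/L = 0.03139 µg/L.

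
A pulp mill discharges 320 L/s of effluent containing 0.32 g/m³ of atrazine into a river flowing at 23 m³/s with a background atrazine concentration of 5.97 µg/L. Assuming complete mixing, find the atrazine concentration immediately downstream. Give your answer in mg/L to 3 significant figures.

0.0103 mg/L

320 L/s = 0.32 m³/s.
5.97 µg/L = 0.00597 mg/L.
Conservation of mass across the mixing zone: C = (0.32·0.32 + 23·0.00597) / (0.32 + 23) = 0.2397/23.32 = 0.01028 mg/L.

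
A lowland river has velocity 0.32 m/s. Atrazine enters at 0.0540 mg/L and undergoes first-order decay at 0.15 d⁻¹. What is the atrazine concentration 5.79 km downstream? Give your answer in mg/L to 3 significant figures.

0.0523 mg/L

Travel time t = 5.79 km / 0.32 m/s = 5790/0.32 = 1.809e+04 s = 0.2094 d.
First-order decay: C = 0.0540·exp(−0.15·0.2094) = 0.0540·0.9691 = 0.05233 mg/L.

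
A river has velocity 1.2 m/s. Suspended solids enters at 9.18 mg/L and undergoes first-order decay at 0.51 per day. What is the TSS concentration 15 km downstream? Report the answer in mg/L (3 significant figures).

Travel time t = 15 km / 1.2 m/s = 1.5e+04/1.2 = 1.25e+04 s = 0.1447 d.
First-order decay: C = 9.18·exp(−0.51·0.1447) = 9.18·0.9289 = 8.527 mg/L.

8.53 mg/L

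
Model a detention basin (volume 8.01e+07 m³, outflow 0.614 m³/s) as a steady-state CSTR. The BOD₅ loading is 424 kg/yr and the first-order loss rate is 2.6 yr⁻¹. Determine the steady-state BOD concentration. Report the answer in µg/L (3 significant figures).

1.86 µg/L

Outflow Q = 0.614 m³/s × 3.156e+07 s/yr = 1.938e+07 m³/yr.
Steady-state CSTR mass balance: W = Q·C + k·V·C, so C = W/(Q + kV).
Q + kV = 1.938e+07 + 2.6·8.01e+07 = 2.276e+08 m³/yr.
C = 424/2.276e+08 = 1.863e-06 kg/m³ = 0.001863 mg/L = 1.863 µg/L.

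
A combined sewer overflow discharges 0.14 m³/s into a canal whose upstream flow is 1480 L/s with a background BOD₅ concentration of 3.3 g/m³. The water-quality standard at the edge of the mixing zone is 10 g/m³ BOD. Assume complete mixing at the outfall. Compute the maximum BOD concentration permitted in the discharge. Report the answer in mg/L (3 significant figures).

1480 L/s = 1.48 m³/s.
Mass balance: 10·1.62 = 0.14·Cₑ + 1.48·3.3.
Cₑ = (16.2 − 4.884) / 0.14 = 80.83 mg/L.

80.8 mg/L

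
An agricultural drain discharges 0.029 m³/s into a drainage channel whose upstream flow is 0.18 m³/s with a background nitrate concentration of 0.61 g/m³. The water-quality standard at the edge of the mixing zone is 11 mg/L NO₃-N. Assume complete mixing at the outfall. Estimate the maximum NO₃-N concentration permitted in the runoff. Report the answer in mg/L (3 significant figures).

75.5 mg/L

Mass balance: 11·0.209 = 0.029·Cₑ + 0.18·0.61.
Cₑ = (2.299 − 0.1098) / 0.029 = 75.49 mg/L.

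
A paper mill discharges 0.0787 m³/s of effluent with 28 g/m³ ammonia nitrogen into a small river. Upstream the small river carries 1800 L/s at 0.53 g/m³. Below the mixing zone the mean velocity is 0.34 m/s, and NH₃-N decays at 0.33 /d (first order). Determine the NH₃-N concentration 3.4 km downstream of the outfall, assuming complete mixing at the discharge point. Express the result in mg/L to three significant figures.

1800 L/s = 1.8 m³/s.
After complete mixing, C₀ = (0.0787·28 + 1.8·0.53) / 1.879 = 1.681 mg/L.
Travel time t = 3400 m / 0.34 m/s = 1e+04 s = 0.1157 d.
C = 1.681·exp(−0.33·0.1157) = 1.681·0.9625 = 1.618 mg/L.

1.62 mg/L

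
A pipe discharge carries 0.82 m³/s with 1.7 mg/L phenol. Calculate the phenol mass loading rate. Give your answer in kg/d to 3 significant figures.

Mass flux = Q·C = 0.82 m³/s × 1.7 g/m³ = 1.394 g/s.
= 1.394 g/s × 86.4 = 120.4 kg/d.

120 kg/d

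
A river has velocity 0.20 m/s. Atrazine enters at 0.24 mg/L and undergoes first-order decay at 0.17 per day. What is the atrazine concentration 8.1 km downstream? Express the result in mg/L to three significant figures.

0.222 mg/L

Travel time t = 8.1 km / 0.20 m/s = 8100/0.20 = 4.05e+04 s = 0.4688 d.
First-order decay: C = 0.24·exp(−0.17·0.4688) = 0.24·0.9234 = 0.2216 mg/L.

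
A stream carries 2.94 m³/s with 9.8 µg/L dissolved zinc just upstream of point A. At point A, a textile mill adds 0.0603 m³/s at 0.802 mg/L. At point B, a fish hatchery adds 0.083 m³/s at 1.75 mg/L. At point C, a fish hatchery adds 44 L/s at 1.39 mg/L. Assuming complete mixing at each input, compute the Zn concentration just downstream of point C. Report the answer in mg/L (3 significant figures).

0.0907 mg/L

9.8 µg/L = 0.0098 mg/L.
After input A: C = (2.94·0.0098 + 0.0603·0.802) / 3 = 0.02572 mg/L.
After input B: C = (3·0.02572 + 0.083·1.75) / 3.083 = 0.07214 mg/L.
44 L/s = 0.044 m³/s.
After input C: C = (3.083·0.07214 + 0.044·1.39) / 3.127 = 0.09068 mg/L.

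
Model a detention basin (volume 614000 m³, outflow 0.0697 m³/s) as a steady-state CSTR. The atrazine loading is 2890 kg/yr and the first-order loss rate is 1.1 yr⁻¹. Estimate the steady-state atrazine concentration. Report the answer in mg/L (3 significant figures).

1.01 mg/L

Outflow Q = 0.0697 m³/s × 3.156e+07 s/yr = 2.2e+06 m³/yr.
Steady-state CSTR mass balance: W = Q·C + k·V·C, so C = W/(Q + kV).
Q + kV = 2.2e+06 + 1.1·614000 = 2.875e+06 m³/yr.
C = 2890/2.875e+06 = 0.001005 kg/m³ = 1.005 mg/L.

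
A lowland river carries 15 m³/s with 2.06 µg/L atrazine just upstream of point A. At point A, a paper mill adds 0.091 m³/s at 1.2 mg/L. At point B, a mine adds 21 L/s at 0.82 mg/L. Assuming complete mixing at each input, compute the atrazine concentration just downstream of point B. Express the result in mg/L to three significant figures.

2.06 µg/L = 0.00206 mg/L.
After input A: C = (15·0.00206 + 0.091·1.2) / 15.09 = 0.009284 mg/L.
21 L/s = 0.021 m³/s.
After input B: C = (15.09·0.009284 + 0.021·0.82) / 15.11 = 0.01041 mg/L.

0.0104 mg/L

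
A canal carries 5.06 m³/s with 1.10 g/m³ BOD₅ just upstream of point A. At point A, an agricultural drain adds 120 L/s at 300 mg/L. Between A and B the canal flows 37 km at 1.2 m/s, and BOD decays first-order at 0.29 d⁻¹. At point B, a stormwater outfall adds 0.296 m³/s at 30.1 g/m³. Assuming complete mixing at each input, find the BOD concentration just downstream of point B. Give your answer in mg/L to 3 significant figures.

8.47 mg/L

120 L/s = 0.12 m³/s.
After input A: C = (5.06·1.1 + 0.12·300) / 5.18 = 8.024 mg/L.
Over the 37 km reach to input B (t = 3.083e+04 s = 0.3569 d), decay gives C = 8.024·exp(−0.29·0.3569) = 7.235 mg/L.
After input B: C = (5.18·7.235 + 0.296·30.1) / 5.476 = 8.471 mg/L.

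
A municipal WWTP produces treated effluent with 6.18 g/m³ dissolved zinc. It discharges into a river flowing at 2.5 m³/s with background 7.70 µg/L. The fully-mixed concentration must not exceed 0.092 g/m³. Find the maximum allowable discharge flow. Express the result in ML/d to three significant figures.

2.99 ML/d

7.70 µg/L = 0.0077 mg/L.
Mass balance at complete mixing: C_std·(Q_w + Q_r) = Q_w·C_e + Q_r·C_b.
Rearranging, Q_w = Q_r·(C_std − C_b)/(C_e − C_std) = 2.5·(0.092 − 0.0077) / (6.18 − 0.092) = 0.03462 m³/s.
= 2.991 ML/d.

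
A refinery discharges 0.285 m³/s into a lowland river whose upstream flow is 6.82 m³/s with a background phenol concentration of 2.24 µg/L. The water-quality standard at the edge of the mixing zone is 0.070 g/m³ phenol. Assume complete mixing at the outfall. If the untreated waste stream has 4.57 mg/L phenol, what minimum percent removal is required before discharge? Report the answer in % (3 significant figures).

63.0 %

2.24 µg/L = 0.00224 mg/L.
Mass balance: 0.07·7.105 = 0.285·Cₑ + 6.82·0.00224.
Cₑ = (0.4974 − 0.01528) / 0.285 = 1.691 mg/L.
Required removal = 1 − 1.691/4.57 = 62.99 %.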